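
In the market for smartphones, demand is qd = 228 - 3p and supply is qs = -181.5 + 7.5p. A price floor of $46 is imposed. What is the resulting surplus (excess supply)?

Surplus = 73.5

Equilibrium price would be p* = 39, so the floor at 46 binds.
At p = 46: qd = 90, qs = 163.5.
Surplus = 163.5 − 90 = 73.5.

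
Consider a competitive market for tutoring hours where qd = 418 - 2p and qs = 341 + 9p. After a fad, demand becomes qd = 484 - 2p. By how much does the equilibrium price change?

Original equilibrium: p* = 7, q* = 404.
New equilibrium: 484 - 2p = 341 + 9p, so 143 = 11p and p' = 13; q' = 484 − 2(13) = 458.
Change in price: 13 − 7 = 6.

Δp = 6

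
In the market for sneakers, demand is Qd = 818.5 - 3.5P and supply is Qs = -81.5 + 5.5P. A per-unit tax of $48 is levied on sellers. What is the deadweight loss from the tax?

Pre-tax equilibrium: P* = 100, Q* = 468.5.
Tax on sellers shifts supply to Qs = -81.5 + 5.5(P − 48) = -345.5 + 5.5P.
818.5 - 3.5P = -345.5 + 5.5P gives buyer price Pb = 388/3; sellers receive Ps = 388/3 − 48 = 244/3.
New quantity: Q = 818.5 − 3.5(388/3) = 2195/6.
DWL = ½ × 48 × (468.5 − 2195/6) = 2464.

Deadweight loss = 2464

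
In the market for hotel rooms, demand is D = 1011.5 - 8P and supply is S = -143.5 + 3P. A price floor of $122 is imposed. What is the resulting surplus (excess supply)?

Equilibrium price would be P* = 105, so the floor at 122 binds.
At P = 122: D = 35.5, S = 222.5.
Surplus = 222.5 − 35.5 = 187.

Surplus = 187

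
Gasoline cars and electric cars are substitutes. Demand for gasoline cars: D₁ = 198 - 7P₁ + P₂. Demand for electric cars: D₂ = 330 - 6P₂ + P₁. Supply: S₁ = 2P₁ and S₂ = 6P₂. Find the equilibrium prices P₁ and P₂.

Market 1: 198 - 7P₁ + P₂ = 2P₁ → 9P₁ - P₂ = 198.
Market 2: 12P₂ - P₁ = 330.
Eliminating P₂: 12×(1) + 1×(2) gives 107P₁ = 2706, so P₁ = 2706/107.
Back-substitute into (2): P₂ = (330 + 1×2706/107) / 12 = 3168/107.

P₁ = 2706/107, P₂ = 3168/107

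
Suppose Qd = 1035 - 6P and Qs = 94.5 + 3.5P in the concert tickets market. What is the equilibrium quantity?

Set Qd = Qs: 1035 - 6P = 94.5 + 3.5P.
940.5 = 9.5P, so P* = 99.
Q* = 1035 − 6(99) = 441.

Q* = 441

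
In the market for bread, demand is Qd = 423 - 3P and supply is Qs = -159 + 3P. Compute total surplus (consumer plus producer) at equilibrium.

Equilibrium: 423 - 3P = -159 + 3P gives P* = 97, Q* = 132.
Demand choke price: P = 141; supply starts at P = 53.
CS = ½(141 − 97)(132) = 2904; PS = ½(97 − 53)(132) = 2904.

Total surplus = 5808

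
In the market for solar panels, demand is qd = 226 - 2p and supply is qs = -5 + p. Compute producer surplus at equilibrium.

Producer surplus = 2592

Equilibrium: 226 - 2p = -5 + p gives p* = 77, q* = 72.
Supply starts at p = 5 (where qs = 0).
PS = ½(77 − 5)(72) = 2592.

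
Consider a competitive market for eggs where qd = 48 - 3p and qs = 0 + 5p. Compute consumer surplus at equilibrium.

Consumer surplus = 150

Equilibrium: 48 - 3p = 0 + 5p gives p* = 6, q* = 30.
Demand choke price (qd = 0): p = 16.
CS = ½(16 − 6)(30) = 150.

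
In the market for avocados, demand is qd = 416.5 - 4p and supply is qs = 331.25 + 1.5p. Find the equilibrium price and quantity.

p* = 15.5, q* = 354.5

Set qd = qs: 416.5 - 4p = 331.25 + 1.5p.
85.25 = 5.5p, so p* = 15.5.
q* = 416.5 − 4(15.5) = 354.5.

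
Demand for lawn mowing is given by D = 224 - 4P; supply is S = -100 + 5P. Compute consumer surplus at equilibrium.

Equilibrium: 224 - 4P = -100 + 5P gives P* = 36, Q* = 80.
Demand choke price (D = 0): P = 56.
CS = ½(56 − 36)(80) = 800.

Consumer surplus = 800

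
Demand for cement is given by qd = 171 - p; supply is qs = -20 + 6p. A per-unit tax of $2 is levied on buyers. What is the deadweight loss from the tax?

Deadweight loss = 12/7

Pre-tax equilibrium: p* = 191/7, q* = 1006/7.
Tax on buyers shifts demand to qd = 171 − 1(p + 2) = 169 - p.
169 - p = -20 + 6p gives seller price ps = 27; buyers pay pb = 27 + 2 = 29.
New quantity: q = 171 − 1(29) = 142.
DWL = ½ × 2 × (1006/7 − 142) = 12/7.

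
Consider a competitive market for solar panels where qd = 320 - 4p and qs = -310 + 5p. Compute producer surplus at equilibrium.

Equilibrium: 320 - 4p = -310 + 5p gives p* = 70, q* = 40.
Supply starts at p = 62 (where qs = 0).
PS = ½(70 − 62)(40) = 160.

Producer surplus = 160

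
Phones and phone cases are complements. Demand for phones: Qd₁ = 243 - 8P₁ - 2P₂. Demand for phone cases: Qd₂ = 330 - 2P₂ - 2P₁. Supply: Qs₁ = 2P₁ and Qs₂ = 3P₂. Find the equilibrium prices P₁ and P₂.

P₁ = 555/46, P₂ = 1407/23

Market 1: 243 - 8P₁ - 2P₂ = 2P₁ → 10P₁ + 2P₂ = 243.
Market 2: 5P₂ + 2P₁ = 330.
Eliminating P₂: 5×(1) − 2×(2) gives 46P₁ = 555, so P₁ = 555/46.
Back-substitute into (2): P₂ = (330 − 2×555/46) / 5 = 1407/23.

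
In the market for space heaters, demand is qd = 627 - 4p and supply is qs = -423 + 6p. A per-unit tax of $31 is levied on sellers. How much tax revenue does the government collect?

Tax revenue = 4110.6

Pre-tax equilibrium: p* = 105, q* = 207.
Tax on sellers shifts supply to qs = -423 + 6(p − 31) = -609 + 6p.
627 - 4p = -609 + 6p gives buyer price pb = 123.6; sellers receive ps = 123.6 − 31 = 92.6.
New quantity: q = 627 − 4(123.6) = 132.6.
Revenue = 31 × 132.6 = 4110.6.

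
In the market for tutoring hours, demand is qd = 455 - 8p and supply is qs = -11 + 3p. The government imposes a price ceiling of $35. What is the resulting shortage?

Equilibrium price would be p* = 466/11, so the ceiling at 35 binds.
At p = 35: qd = 455 − 8(35) = 175, qs = -11 + 3(35) = 94.
Shortage = 175 − 94 = 81.

Shortage = 81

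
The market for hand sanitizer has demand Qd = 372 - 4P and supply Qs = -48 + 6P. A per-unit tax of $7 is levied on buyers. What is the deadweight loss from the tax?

Deadweight loss = 58.8

Pre-tax equilibrium: P* = 42, Q* = 204.
Tax on buyers shifts demand to Qd = 372 − 4(P + 7) = 344 - 4P.
344 - 4P = -48 + 6P gives seller price Ps = 39.2; buyers pay Pb = 39.2 + 7 = 46.2.
New quantity: Q = 372 − 4(46.2) = 187.2.
DWL = ½ × 7 × (204 − 187.2) = 58.8.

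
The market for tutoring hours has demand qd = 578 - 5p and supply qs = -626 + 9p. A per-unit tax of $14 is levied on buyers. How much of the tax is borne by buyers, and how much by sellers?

Pre-tax equilibrium: p* = 86, q* = 148.
Tax on buyers shifts demand to qd = 578 − 5(p + 14) = 508 - 5p.
508 - 5p = -626 + 9p gives seller price ps = 81; buyers pay pb = 81 + 14 = 95.
New quantity: q = 578 − 5(95) = 103.
Buyer burden = 95 − 86 = 9; seller burden = 86 − 81 = 5.

Buyers bear $9, sellers bear $5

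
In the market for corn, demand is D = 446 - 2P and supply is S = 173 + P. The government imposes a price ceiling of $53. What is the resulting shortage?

Shortage = 114

Equilibrium price would be P* = 91, so the ceiling at 53 binds.
At P = 53: D = 446 − 2(53) = 340, S = 173 + 1(53) = 226.
Shortage = 340 − 226 = 114.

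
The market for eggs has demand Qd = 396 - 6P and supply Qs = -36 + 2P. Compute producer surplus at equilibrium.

Equilibrium: 396 - 6P = -36 + 2P gives P* = 54, Q* = 72.
Supply starts at P = 18 (where Qs = 0).
PS = ½(54 − 18)(72) = 1296.

Producer surplus = 1296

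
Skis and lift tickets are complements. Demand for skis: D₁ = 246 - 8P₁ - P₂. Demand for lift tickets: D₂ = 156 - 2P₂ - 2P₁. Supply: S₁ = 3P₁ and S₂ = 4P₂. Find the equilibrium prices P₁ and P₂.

P₁ = 20.625, P₂ = 19.125

Market 1: 246 - 8P₁ - P₂ = 3P₁ → 11P₁ + P₂ = 246.
Market 2: 6P₂ + 2P₁ = 156.
Eliminating P₂: 6×(1) − 1×(2) gives 64P₁ = 1320, so P₁ = 20.625.
Back-substitute into (2): P₂ = (156 − 2×20.625) / 6 = 19.125.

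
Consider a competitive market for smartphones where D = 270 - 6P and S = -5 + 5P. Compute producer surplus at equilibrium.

Producer surplus = 1440

Equilibrium: 270 - 6P = -5 + 5P gives P* = 25, Q* = 120.
Supply starts at P = 1 (where S = 0).
PS = ½(25 − 1)(120) = 1440.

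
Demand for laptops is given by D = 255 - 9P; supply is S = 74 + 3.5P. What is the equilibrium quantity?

Set D = S: 255 - 9P = 74 + 3.5P.
181 = 12.5P, so P* = 14.48.
Q* = 255 − 9(14.48) = 124.68.

Q* = 124.68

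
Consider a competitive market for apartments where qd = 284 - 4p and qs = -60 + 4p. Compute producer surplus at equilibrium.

Equilibrium: 284 - 4p = -60 + 4p gives p* = 43, q* = 112.
Supply starts at p = 15 (where qs = 0).
PS = ½(43 − 15)(112) = 1568.

Producer surplus = 1568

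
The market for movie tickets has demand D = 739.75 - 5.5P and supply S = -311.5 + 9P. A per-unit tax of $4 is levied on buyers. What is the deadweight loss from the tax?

Deadweight loss = 792/29

Pre-tax equilibrium: P* = 72.5, Q* = 341.
Tax on buyers shifts demand to D = 739.75 − 5.5(P + 4) = 717.75 - 5.5P.
717.75 - 5.5P = -311.5 + 9P gives seller price Ps = 4117/58; buyers pay Pb = 4117/58 + 4 = 4349/58.
New quantity: Q = 739.75 − 5.5(4349/58) = 9493/29.
DWL = ½ × 4 × (341 − 9493/29) = 792/29.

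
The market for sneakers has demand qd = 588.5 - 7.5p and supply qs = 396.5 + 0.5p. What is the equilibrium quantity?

q* = 408.5

Set qd = qs: 588.5 - 7.5p = 396.5 + 0.5p.
192 = 8p, so p* = 24.
q* = 588.5 − 7.5(24) = 408.5.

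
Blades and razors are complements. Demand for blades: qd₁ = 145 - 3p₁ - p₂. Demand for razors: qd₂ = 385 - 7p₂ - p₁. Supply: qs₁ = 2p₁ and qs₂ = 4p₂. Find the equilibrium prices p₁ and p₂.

p₁ = 605/27, p₂ = 890/27

Market 1: 145 - 3p₁ - p₂ = 2p₁ → 5p₁ + p₂ = 145.
Market 2: 11p₂ + p₁ = 385.
Eliminating p₂: 11×(1) − 1×(2) gives 54p₁ = 1210, so p₁ = 605/27.
Back-substitute into (2): p₂ = (385 − 1×605/27) / 11 = 890/27.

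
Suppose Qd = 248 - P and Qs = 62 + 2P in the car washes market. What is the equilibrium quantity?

Set Qd = Qs: 248 - P = 62 + 2P.
186 = 3P, so P* = 62.
Q* = 248 − 1(62) = 186.

Q* = 186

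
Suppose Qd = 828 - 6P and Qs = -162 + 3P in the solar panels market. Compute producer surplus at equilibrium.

Equilibrium: 828 - 6P = -162 + 3P gives P* = 110, Q* = 168.
Supply starts at P = 54 (where Qs = 0).
PS = ½(110 − 54)(168) = 4704.

Producer surplus = 4704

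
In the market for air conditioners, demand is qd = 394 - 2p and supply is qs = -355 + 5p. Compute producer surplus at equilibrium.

Equilibrium: 394 - 2p = -355 + 5p gives p* = 107, q* = 180.
Supply starts at p = 71 (where qs = 0).
PS = ½(107 − 71)(180) = 3240.

Producer surplus = 3240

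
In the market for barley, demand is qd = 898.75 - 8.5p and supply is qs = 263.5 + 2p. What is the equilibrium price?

Set qd = qs: 898.75 - 8.5p = 263.5 + 2p.
635.25 = 10.5p, so p* = 60.5.
q* = 898.75 − 8.5(60.5) = 384.5.

p* = 60.5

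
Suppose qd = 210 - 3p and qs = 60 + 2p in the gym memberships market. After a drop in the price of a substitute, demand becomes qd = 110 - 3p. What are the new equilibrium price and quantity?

p' = 10, q' = 80

Original equilibrium: p* = 30, q* = 120.
New equilibrium: 110 - 3p = 60 + 2p, so 50 = 5p and p' = 10; q' = 110 − 3(10) = 80.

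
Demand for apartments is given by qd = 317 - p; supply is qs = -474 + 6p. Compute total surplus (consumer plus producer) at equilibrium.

Total surplus = 24276

Equilibrium: 317 - p = -474 + 6p gives p* = 113, q* = 204.
Demand choke price: p = 317; supply starts at p = 79.
CS = ½(317 − 113)(204) = 20808; PS = ½(113 − 79)(204) = 3468.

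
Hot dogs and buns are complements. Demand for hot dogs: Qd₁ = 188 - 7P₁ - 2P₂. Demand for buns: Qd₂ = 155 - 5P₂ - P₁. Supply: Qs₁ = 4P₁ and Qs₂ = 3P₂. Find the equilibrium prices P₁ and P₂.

Market 1: 188 - 7P₁ - 2P₂ = 4P₁ → 11P₁ + 2P₂ = 188.
Market 2: 8P₂ + P₁ = 155.
Eliminating P₂: 8×(1) − 2×(2) gives 86P₁ = 1194, so P₁ = 597/43.
Back-substitute into (2): P₂ = (155 − 1×597/43) / 8 = 1517/86.

P₁ = 597/43, P₂ = 1517/86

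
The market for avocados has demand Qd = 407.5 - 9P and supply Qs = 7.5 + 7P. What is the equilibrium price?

P* = 25

Set Qd = Qs: 407.5 - 9P = 7.5 + 7P.
400 = 16P, so P* = 25.
Q* = 407.5 − 9(25) = 182.5.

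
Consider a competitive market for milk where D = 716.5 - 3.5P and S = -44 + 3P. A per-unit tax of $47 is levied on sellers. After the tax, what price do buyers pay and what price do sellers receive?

Pre-tax equilibrium: P* = 117, Q* = 307.
Tax on sellers shifts supply to S = -44 + 3(P − 47) = -185 + 3P.
716.5 - 3.5P = -185 + 3P gives buyer price Pb = 1803/13; sellers receive Ps = 1803/13 − 47 = 1192/13.
New quantity: Q = 716.5 − 3.5(1803/13) = 3004/13.

Buyers pay 1803/13, sellers receive 1192/13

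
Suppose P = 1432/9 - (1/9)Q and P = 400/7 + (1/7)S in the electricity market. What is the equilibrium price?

P* = 114.5

Set the two price expressions equal: 1432/9 - (1/9)Q = 400/7 + (1/7)Q.
6424/63 = (16/63)Q, so Q* = 401.5.
P* = 1432/9 − (1/9)(401.5) = 114.5.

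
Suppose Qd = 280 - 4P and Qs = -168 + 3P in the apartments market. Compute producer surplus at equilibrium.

Producer surplus = 96

Equilibrium: 280 - 4P = -168 + 3P gives P* = 64, Q* = 24.
Supply starts at P = 56 (where Qs = 0).
PS = ½(64 − 56)(24) = 96.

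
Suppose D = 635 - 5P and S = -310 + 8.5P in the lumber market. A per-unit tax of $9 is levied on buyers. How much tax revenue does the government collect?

Tax revenue = 2310

Pre-tax equilibrium: P* = 70, Q* = 285.
Tax on buyers shifts demand to D = 635 − 5(P + 9) = 590 - 5P.
590 - 5P = -310 + 8.5P gives seller price Ps = 200/3; buyers pay Pb = 200/3 + 9 = 227/3.
New quantity: Q = 635 − 5(227/3) = 770/3.
Revenue = 9 × 770/3 = 2310.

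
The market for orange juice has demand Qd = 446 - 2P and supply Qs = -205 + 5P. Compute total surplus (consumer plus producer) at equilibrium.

Total surplus = 23660

Equilibrium: 446 - 2P = -205 + 5P gives P* = 93, Q* = 260.
Demand choke price: P = 223; supply starts at P = 41.
CS = ½(223 − 93)(260) = 16900; PS = ½(93 − 41)(260) = 6760.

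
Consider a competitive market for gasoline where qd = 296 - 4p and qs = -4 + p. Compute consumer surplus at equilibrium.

Consumer surplus = 392

Equilibrium: 296 - 4p = -4 + p gives p* = 60, q* = 56.
Demand choke price (qd = 0): p = 74.
CS = ½(74 − 60)(56) = 392.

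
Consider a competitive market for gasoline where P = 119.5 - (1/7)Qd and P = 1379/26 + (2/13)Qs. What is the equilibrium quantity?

Set the two price expressions equal: 119.5 - (1/7)Q = 1379/26 + (2/13)Q.
864/13 = (27/91)Q, so Q* = 224.
P* = 119.5 − (1/7)(224) = 87.5.

Q* = 224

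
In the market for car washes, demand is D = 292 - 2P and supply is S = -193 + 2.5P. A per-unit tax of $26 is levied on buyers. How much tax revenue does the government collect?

Pre-tax equilibrium: P* = 970/9, Q* = 688/9.
Tax on buyers shifts demand to D = 292 − 2(P + 26) = 240 - 2P.
240 - 2P = -193 + 2.5P gives seller price Ps = 866/9; buyers pay Pb = 866/9 + 26 = 1100/9.
New quantity: Q = 292 − 2(1100/9) = 428/9.
Revenue = 26 × 428/9 = 11128/9.

Tax revenue = 11128/9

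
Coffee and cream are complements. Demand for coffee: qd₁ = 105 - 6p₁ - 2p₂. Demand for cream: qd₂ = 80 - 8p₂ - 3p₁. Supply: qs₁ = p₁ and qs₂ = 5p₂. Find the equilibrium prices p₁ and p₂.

Market 1: 105 - 6p₁ - 2p₂ = p₁ → 7p₁ + 2p₂ = 105.
Market 2: 13p₂ + 3p₁ = 80.
Eliminating p₂: 13×(1) − 2×(2) gives 85p₁ = 1205, so p₁ = 241/17.
Back-substitute into (2): p₂ = (80 − 3×241/17) / 13 = 49/17.

p₁ = 241/17, p₂ = 49/17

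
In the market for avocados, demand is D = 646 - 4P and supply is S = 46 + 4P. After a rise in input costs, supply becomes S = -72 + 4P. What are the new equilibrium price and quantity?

Original equilibrium: P* = 75, Q* = 346.
New equilibrium: 646 - 4P = -72 + 4P, so 718 = 8P and P' = 89.75; Q' = 646 − 4(89.75) = 287.

P' = 89.75, Q' = 287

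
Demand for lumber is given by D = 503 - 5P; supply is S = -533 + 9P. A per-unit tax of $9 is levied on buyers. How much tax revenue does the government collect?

Pre-tax equilibrium: P* = 74, Q* = 133.
Tax on buyers shifts demand to D = 503 − 5(P + 9) = 458 - 5P.
458 - 5P = -533 + 9P gives seller price Ps = 991/14; buyers pay Pb = 991/14 + 9 = 1117/14.
New quantity: Q = 503 − 5(1117/14) = 1457/14.
Revenue = 9 × 1457/14 = 13113/14.

Tax revenue = 13113/14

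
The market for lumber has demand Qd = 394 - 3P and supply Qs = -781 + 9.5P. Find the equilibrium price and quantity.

Set Qd = Qs: 394 - 3P = -781 + 9.5P.
1175 = 12.5P, so P* = 94.
Q* = 394 − 3(94) = 112.

P* = 94, Q* = 112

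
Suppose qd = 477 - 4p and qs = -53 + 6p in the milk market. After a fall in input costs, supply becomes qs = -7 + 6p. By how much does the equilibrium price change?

Original equilibrium: p* = 53, q* = 265.
New equilibrium: 477 - 4p = -7 + 6p, so 484 = 10p and p' = 48.4; q' = 477 − 4(48.4) = 283.4.
Change in price: 48.4 − 53 = -4.6.

Δp = -4.6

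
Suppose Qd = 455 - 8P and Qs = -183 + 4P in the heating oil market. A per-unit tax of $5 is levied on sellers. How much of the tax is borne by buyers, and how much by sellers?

Pre-tax equilibrium: P* = 319/6, Q* = 89/3.
Tax on sellers shifts supply to Qs = -183 + 4(P − 5) = -203 + 4P.
455 - 8P = -203 + 4P gives buyer price Pb = 329/6; sellers receive Ps = 329/6 − 5 = 299/6.
New quantity: Q = 455 − 8(329/6) = 49/3.
Buyer burden = 329/6 − 319/6 = 5/3; seller burden = 319/6 − 299/6 = 10/3.

Buyers bear 5/3, sellers bear 10/3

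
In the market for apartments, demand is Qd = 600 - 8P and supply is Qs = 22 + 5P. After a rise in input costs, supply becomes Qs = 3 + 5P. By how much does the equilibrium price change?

ΔP = 19/13

Original equilibrium: P* = 578/13, Q* = 3176/13.
New equilibrium: 600 - 8P = 3 + 5P, so 597 = 13P and P' = 597/13; Q' = 600 − 8(597/13) = 3024/13.
Change in price: 597/13 − 578/13 = 19/13.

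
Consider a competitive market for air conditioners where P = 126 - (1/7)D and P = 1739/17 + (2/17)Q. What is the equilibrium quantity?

Set the two price expressions equal: 126 - (1/7)Q = 1739/17 + (2/17)Q.
403/17 = (31/119)Q, so Q* = 91.
P* = 126 − (1/7)(91) = 113.

Q* = 91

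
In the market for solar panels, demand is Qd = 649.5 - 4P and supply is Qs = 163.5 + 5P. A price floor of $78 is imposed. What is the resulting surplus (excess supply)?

Equilibrium price would be P* = 54, so the floor at 78 binds.
At P = 78: Qd = 337.5, Qs = 553.5.
Surplus = 553.5 − 337.5 = 216.

Surplus = 216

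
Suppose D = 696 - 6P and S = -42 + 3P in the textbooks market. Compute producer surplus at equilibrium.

Producer surplus = 6936

Equilibrium: 696 - 6P = -42 + 3P gives P* = 82, Q* = 204.
Supply starts at P = 14 (where S = 0).
PS = ½(82 − 14)(204) = 6936.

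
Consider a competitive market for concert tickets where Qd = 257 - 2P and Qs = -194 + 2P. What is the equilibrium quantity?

Set Qd = Qs: 257 - 2P = -194 + 2P.
451 = 4P, so P* = 112.75.
Q* = 257 − 2(112.75) = 31.5.

Q* = 31.5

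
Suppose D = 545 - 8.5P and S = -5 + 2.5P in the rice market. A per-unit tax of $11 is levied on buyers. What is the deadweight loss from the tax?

Deadweight loss = 116.875

Pre-tax equilibrium: P* = 50, Q* = 120.
Tax on buyers shifts demand to D = 545 − 8.5(P + 11) = 451.5 - 8.5P.
451.5 - 8.5P = -5 + 2.5P gives seller price Ps = 41.5; buyers pay Pb = 41.5 + 11 = 52.5.
New quantity: Q = 545 − 8.5(52.5) = 98.75.
DWL = ½ × 11 × (120 − 98.75) = 116.875.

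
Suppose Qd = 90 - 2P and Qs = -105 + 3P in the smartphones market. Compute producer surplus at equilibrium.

Producer surplus = 24

Equilibrium: 90 - 2P = -105 + 3P gives P* = 39, Q* = 12.
Supply starts at P = 35 (where Qs = 0).
PS = ½(39 − 35)(12) = 24.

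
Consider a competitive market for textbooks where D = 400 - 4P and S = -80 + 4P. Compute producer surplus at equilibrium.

Equilibrium: 400 - 4P = -80 + 4P gives P* = 60, Q* = 160.
Supply starts at P = 20 (where S = 0).
PS = ½(60 − 20)(160) = 3200.

Producer surplus = 3200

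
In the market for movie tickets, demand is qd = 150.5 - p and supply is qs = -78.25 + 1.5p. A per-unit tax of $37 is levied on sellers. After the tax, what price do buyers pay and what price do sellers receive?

Buyers pay $113.7, sellers receive $76.7

Pre-tax equilibrium: p* = 91.5, q* = 59.
Tax on sellers shifts supply to qs = -78.25 + 1.5(p − 37) = -133.75 + 1.5p.
150.5 - p = -133.75 + 1.5p gives buyer price pb = 113.7; sellers receive ps = 113.7 − 37 = 76.7.
New quantity: q = 150.5 − 1(113.7) = 36.8.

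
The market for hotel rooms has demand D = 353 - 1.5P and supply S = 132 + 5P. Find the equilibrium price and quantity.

Set D = S: 353 - 1.5P = 132 + 5P.
221 = 6.5P, so P* = 34.
Q* = 353 − 1.5(34) = 302.

P* = 34, Q* = 302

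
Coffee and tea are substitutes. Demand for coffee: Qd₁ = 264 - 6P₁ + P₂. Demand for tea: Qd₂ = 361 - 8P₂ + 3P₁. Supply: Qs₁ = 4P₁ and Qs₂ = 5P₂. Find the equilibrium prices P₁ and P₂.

Market 1: 264 - 6P₁ + P₂ = 4P₁ → 10P₁ - P₂ = 264.
Market 2: 13P₂ - 3P₁ = 361.
Eliminating P₂: 13×(1) + 1×(2) gives 127P₁ = 3793, so P₁ = 3793/127.
Back-substitute into (2): P₂ = (361 + 3×3793/127) / 13 = 4402/127.

P₁ = 3793/127, P₂ = 4402/127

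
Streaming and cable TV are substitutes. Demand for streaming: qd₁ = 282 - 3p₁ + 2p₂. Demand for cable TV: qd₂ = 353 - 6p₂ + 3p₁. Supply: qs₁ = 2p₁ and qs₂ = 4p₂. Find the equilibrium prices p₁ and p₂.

Market 1: 282 - 3p₁ + 2p₂ = 2p₁ → 5p₁ - 2p₂ = 282.
Market 2: 10p₂ - 3p₁ = 353.
Eliminating p₂: 10×(1) + 2×(2) gives 44p₁ = 3526, so p₁ = 1763/22.
Back-substitute into (2): p₂ = (353 + 3×1763/22) / 10 = 2611/44.

p₁ = 1763/22, p₂ = 2611/44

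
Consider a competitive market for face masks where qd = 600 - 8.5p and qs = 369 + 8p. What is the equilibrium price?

p* = 14

Set qd = qs: 600 - 8.5p = 369 + 8p.
231 = 16.5p, so p* = 14.
q* = 600 − 8.5(14) = 481.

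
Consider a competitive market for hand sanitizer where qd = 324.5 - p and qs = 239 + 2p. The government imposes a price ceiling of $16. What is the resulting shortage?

Shortage = 37.5

Equilibrium price would be p* = 28.5, so the ceiling at 16 binds.
At p = 16: qd = 324.5 − 1(16) = 308.5, qs = 239 + 2(16) = 271.
Shortage = 308.5 − 271 = 37.5.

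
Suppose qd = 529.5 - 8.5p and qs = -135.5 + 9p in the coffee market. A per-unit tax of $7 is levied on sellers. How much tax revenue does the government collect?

Pre-tax equilibrium: p* = 38, q* = 206.5.
Tax on sellers shifts supply to qs = -135.5 + 9(p − 7) = -198.5 + 9p.
529.5 - 8.5p = -198.5 + 9p gives buyer price pb = 41.6; sellers receive ps = 41.6 − 7 = 34.6.
New quantity: q = 529.5 − 8.5(41.6) = 175.9.
Revenue = 7 × 175.9 = 1231.3.

Tax revenue = 1231.3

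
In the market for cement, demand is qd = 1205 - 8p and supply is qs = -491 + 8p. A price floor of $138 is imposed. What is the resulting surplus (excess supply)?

Surplus = 512

Equilibrium price would be p* = 106, so the floor at 138 binds.
At p = 138: qd = 101, qs = 613.
Surplus = 613 − 101 = 512.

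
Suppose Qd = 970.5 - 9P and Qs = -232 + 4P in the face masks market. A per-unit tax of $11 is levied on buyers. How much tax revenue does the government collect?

Tax revenue = 15378/13

Pre-tax equilibrium: P* = 92.5, Q* = 138.
Tax on buyers shifts demand to Qd = 970.5 − 9(P + 11) = 871.5 - 9P.
871.5 - 9P = -232 + 4P gives seller price Ps = 2207/26; buyers pay Pb = 2207/26 + 11 = 2493/26.
New quantity: Q = 970.5 − 9(2493/26) = 1398/13.
Revenue = 11 × 1398/13 = 15378/13.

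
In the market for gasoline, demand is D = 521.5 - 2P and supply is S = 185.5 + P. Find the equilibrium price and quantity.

P* = 112, Q* = 297.5

Set D = S: 521.5 - 2P = 185.5 + P.
336 = 3P, so P* = 112.
Q* = 521.5 − 2(112) = 297.5.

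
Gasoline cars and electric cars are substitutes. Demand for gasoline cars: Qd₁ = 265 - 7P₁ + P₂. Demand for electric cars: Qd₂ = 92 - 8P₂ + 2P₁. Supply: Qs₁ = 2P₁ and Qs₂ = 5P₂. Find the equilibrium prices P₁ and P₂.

Market 1: 265 - 7P₁ + P₂ = 2P₁ → 9P₁ - P₂ = 265.
Market 2: 13P₂ - 2P₁ = 92.
Eliminating P₂: 13×(1) + 1×(2) gives 115P₁ = 3537, so P₁ = 3537/115.
Back-substitute into (2): P₂ = (92 + 2×3537/115) / 13 = 1358/115.

P₁ = 3537/115, P₂ = 1358/115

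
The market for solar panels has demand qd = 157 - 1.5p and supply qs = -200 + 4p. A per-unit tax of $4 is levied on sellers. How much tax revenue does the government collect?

Pre-tax equilibrium: p* = 714/11, q* = 656/11.
Tax on sellers shifts supply to qs = -200 + 4(p − 4) = -216 + 4p.
157 - 1.5p = -216 + 4p gives buyer price pb = 746/11; sellers receive ps = 746/11 − 4 = 702/11.
New quantity: q = 157 − 1.5(746/11) = 608/11.
Revenue = 4 × 608/11 = 2432/11.

Tax revenue = 2432/11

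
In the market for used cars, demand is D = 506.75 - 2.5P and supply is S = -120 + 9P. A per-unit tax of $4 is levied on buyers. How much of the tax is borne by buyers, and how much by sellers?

Pre-tax equilibrium: P* = 54.5, Q* = 370.5.
Tax on buyers shifts demand to D = 506.75 − 2.5(P + 4) = 496.75 - 2.5P.
496.75 - 2.5P = -120 + 9P gives seller price Ps = 2467/46; buyers pay Pb = 2467/46 + 4 = 2651/46.
New quantity: Q = 506.75 − 2.5(2651/46) = 16683/46.
Buyer burden = 2651/46 − 54.5 = 72/23; seller burden = 54.5 − 2467/46 = 20/23.

Buyers bear 72/23, sellers bear 20/23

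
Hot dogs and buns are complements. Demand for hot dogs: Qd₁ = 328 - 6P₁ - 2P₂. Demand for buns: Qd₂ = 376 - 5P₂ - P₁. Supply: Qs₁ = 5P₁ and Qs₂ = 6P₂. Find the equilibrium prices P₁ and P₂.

Market 1: 328 - 6P₁ - 2P₂ = 5P₁ → 11P₁ + 2P₂ = 328.
Market 2: 11P₂ + P₁ = 376.
Eliminating P₂: 11×(1) − 2×(2) gives 119P₁ = 2856, so P₁ = 24.
Back-substitute into (2): P₂ = (376 − 1×24) / 11 = 32.

P₁ = 24, P₂ = 32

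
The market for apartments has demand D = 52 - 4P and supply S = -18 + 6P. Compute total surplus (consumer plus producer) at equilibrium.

Equilibrium: 52 - 4P = -18 + 6P gives P* = 7, Q* = 24.
Demand choke price: P = 13; supply starts at P = 3.
CS = ½(13 − 7)(24) = 72; PS = ½(7 − 3)(24) = 48.

Total surplus = 120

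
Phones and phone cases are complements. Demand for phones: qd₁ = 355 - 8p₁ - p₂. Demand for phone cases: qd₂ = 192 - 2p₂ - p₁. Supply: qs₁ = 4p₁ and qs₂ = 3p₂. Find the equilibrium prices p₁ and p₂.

Market 1: 355 - 8p₁ - p₂ = 4p₁ → 12p₁ + p₂ = 355.
Market 2: 5p₂ + p₁ = 192.
Eliminating p₂: 5×(1) − 1×(2) gives 59p₁ = 1583, so p₁ = 1583/59.
Back-substitute into (2): p₂ = (192 − 1×1583/59) / 5 = 1949/59.

p₁ = 1583/59, p₂ = 1949/59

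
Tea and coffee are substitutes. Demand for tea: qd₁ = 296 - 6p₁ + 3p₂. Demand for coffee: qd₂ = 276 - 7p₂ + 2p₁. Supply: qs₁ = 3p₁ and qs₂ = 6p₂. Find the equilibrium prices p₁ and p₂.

Market 1: 296 - 6p₁ + 3p₂ = 3p₁ → 9p₁ - 3p₂ = 296.
Market 2: 13p₂ - 2p₁ = 276.
Eliminating p₂: 13×(1) + 3×(2) gives 111p₁ = 4676, so p₁ = 4676/111.
Back-substitute into (2): p₂ = (276 + 2×4676/111) / 13 = 3076/111.

p₁ = 4676/111, p₂ = 3076/111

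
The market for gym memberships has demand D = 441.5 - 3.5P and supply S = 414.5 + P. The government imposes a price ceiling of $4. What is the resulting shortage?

Equilibrium price would be P* = 6, so the ceiling at 4 binds.
At P = 4: D = 441.5 − 3.5(4) = 427.5, S = 414.5 + 1(4) = 418.5.
Shortage = 427.5 − 418.5 = 9.

Shortage = 9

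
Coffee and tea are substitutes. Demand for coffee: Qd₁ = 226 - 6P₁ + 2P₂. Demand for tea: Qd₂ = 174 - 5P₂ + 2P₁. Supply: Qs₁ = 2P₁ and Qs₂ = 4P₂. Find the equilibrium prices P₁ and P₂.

P₁ = 1191/34, P₂ = 461/17

Market 1: 226 - 6P₁ + 2P₂ = 2P₁ → 8P₁ - 2P₂ = 226.
Market 2: 9P₂ - 2P₁ = 174.
Eliminating P₂: 9×(1) + 2×(2) gives 68P₁ = 2382, so P₁ = 1191/34.
Back-substitute into (2): P₂ = (174 + 2×1191/34) / 9 = 461/17.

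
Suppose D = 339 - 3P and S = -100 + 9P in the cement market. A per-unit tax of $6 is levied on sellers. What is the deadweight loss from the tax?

Deadweight loss = 40.5

Pre-tax equilibrium: P* = 439/12, Q* = 229.25.
Tax on sellers shifts supply to S = -100 + 9(P − 6) = -154 + 9P.
339 - 3P = -154 + 9P gives buyer price Pb = 493/12; sellers receive Ps = 493/12 − 6 = 421/12.
New quantity: Q = 339 − 3(493/12) = 215.75.
DWL = ½ × 6 × (229.25 − 215.75) = 40.5.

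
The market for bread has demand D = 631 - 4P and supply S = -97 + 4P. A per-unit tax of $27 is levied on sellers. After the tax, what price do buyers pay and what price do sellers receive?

Pre-tax equilibrium: P* = 91, Q* = 267.
Tax on sellers shifts supply to S = -97 + 4(P − 27) = -205 + 4P.
631 - 4P = -205 + 4P gives buyer price Pb = 104.5; sellers receive Ps = 104.5 − 27 = 77.5.
New quantity: Q = 631 − 4(104.5) = 213.

Buyers pay $104.5, sellers receive $77.5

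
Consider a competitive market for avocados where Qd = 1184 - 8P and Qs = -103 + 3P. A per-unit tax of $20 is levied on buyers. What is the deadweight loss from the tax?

Deadweight loss = 4800/11

Pre-tax equilibrium: P* = 117, Q* = 248.
Tax on buyers shifts demand to Qd = 1184 − 8(P + 20) = 1024 - 8P.
1024 - 8P = -103 + 3P gives seller price Ps = 1127/11; buyers pay Pb = 1127/11 + 20 = 1347/11.
New quantity: Q = 1184 − 8(1347/11) = 2248/11.
DWL = ½ × 20 × (248 − 2248/11) = 4800/11.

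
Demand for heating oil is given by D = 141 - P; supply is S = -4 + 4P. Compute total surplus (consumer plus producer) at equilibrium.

Total surplus = 7840

Equilibrium: 141 - P = -4 + 4P gives P* = 29, Q* = 112.
Demand choke price: P = 141; supply starts at P = 1.
CS = ½(141 − 29)(112) = 6272; PS = ½(29 − 1)(112) = 1568.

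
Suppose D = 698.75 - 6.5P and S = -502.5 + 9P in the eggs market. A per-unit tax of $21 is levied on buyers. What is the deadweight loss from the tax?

Pre-tax equilibrium: P* = 77.5, Q* = 195.
Tax on buyers shifts demand to D = 698.75 − 6.5(P + 21) = 562.25 - 6.5P.
562.25 - 6.5P = -502.5 + 9P gives seller price Ps = 4259/62; buyers pay Pb = 4259/62 + 21 = 5561/62.
New quantity: Q = 698.75 − 6.5(5561/62) = 3588/31.
DWL = ½ × 21 × (195 − 3588/31) = 51597/62.

Deadweight loss = 51597/62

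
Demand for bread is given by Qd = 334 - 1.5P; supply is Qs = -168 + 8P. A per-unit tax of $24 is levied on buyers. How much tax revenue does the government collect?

Tax revenue = 102336/19

Pre-tax equilibrium: P* = 1004/19, Q* = 4840/19.
Tax on buyers shifts demand to Qd = 334 − 1.5(P + 24) = 298 - 1.5P.
298 - 1.5P = -168 + 8P gives seller price Ps = 932/19; buyers pay Pb = 932/19 + 24 = 1388/19.
New quantity: Q = 334 − 1.5(1388/19) = 4264/19.
Revenue = 24 × 4264/19 = 102336/19.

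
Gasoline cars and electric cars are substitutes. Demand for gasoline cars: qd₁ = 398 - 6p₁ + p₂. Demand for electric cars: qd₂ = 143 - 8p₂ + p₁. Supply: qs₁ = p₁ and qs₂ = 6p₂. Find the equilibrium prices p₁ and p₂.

p₁ = 5715/97, p₂ = 1399/97

Market 1: 398 - 6p₁ + p₂ = p₁ → 7p₁ - p₂ = 398.
Market 2: 14p₂ - p₁ = 143.
Eliminating p₂: 14×(1) + 1×(2) gives 97p₁ = 5715, so p₁ = 5715/97.
Back-substitute into (2): p₂ = (143 + 1×5715/97) / 14 = 1399/97.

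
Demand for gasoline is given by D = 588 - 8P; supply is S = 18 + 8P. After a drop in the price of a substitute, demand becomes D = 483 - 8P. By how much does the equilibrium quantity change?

ΔQ = -52.5

Original equilibrium: P* = 35.625, Q* = 303.
New equilibrium: 483 - 8P = 18 + 8P, so 465 = 16P and P' = 29.0625; Q' = 483 − 8(29.0625) = 250.5.
Change in quantity: 250.5 − 303 = -52.5.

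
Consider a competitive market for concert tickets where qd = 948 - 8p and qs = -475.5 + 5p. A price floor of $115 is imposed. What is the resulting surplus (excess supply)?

Surplus = 71.5

Equilibrium price would be p* = 109.5, so the floor at 115 binds.
At p = 115: qd = 28, qs = 99.5.
Surplus = 99.5 − 28 = 71.5.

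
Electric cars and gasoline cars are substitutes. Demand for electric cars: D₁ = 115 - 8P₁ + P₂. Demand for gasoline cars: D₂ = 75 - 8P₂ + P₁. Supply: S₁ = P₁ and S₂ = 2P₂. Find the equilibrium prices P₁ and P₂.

P₁ = 1225/89, P₂ = 790/89

Market 1: 115 - 8P₁ + P₂ = P₁ → 9P₁ - P₂ = 115.
Market 2: 10P₂ - P₁ = 75.
Eliminating P₂: 10×(1) + 1×(2) gives 89P₁ = 1225, so P₁ = 1225/89.
Back-substitute into (2): P₂ = (75 + 1×1225/89) / 10 = 790/89.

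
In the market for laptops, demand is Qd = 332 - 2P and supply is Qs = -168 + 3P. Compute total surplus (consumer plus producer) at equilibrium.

Equilibrium: 332 - 2P = -168 + 3P gives P* = 100, Q* = 132.
Demand choke price: P = 166; supply starts at P = 56.
CS = ½(166 − 100)(132) = 4356; PS = ½(100 − 56)(132) = 2904.

Total surplus = 7260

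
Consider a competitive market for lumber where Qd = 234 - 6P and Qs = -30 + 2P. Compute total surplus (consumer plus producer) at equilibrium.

Total surplus = 432

Equilibrium: 234 - 6P = -30 + 2P gives P* = 33, Q* = 36.
Demand choke price: P = 39; supply starts at P = 15.
CS = ½(39 − 33)(36) = 108; PS = ½(33 − 15)(36) = 324.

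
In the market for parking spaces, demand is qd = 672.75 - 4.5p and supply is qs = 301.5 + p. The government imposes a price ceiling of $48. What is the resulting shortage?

Equilibrium price would be p* = 67.5, so the ceiling at 48 binds.
At p = 48: qd = 672.75 − 4.5(48) = 456.75, qs = 301.5 + 1(48) = 349.5.
Shortage = 456.75 − 349.5 = 107.25.

Shortage = 107.25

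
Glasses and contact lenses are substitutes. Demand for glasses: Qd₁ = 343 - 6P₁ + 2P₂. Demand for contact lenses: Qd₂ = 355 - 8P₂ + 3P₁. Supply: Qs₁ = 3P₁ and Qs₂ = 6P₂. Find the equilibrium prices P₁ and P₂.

P₁ = 689/15, P₂ = 35.2

Market 1: 343 - 6P₁ + 2P₂ = 3P₁ → 9P₁ - 2P₂ = 343.
Market 2: 14P₂ - 3P₁ = 355.
Eliminating P₂: 14×(1) + 2×(2) gives 120P₁ = 5512, so P₁ = 689/15.
Back-substitute into (2): P₂ = (355 + 3×689/15) / 14 = 35.2.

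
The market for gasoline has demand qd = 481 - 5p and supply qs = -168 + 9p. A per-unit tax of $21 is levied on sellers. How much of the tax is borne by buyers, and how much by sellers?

Buyers bear $13.5, sellers bear $7.5

Pre-tax equilibrium: p* = 649/14, q* = 3489/14.
Tax on sellers shifts supply to qs = -168 + 9(p − 21) = -357 + 9p.
481 - 5p = -357 + 9p gives buyer price pb = 419/7; sellers receive ps = 419/7 − 21 = 272/7.
New quantity: q = 481 − 5(419/7) = 1272/7.
Buyer burden = 419/7 − 649/14 = 13.5; seller burden = 649/14 − 272/7 = 7.5.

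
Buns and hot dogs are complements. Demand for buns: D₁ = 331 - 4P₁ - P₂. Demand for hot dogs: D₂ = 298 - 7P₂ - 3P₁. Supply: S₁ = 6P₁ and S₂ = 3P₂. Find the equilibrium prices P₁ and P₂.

P₁ = 3012/97, P₂ = 1987/97

Market 1: 331 - 4P₁ - P₂ = 6P₁ → 10P₁ + P₂ = 331.
Market 2: 10P₂ + 3P₁ = 298.
Eliminating P₂: 10×(1) − 1×(2) gives 97P₁ = 3012, so P₁ = 3012/97.
Back-substitute into (2): P₂ = (298 − 3×3012/97) / 10 = 1987/97.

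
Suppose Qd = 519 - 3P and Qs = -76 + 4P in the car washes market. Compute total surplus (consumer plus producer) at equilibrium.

Equilibrium: 519 - 3P = -76 + 4P gives P* = 85, Q* = 264.
Demand choke price: P = 173; supply starts at P = 19.
CS = ½(173 − 85)(264) = 11616; PS = ½(85 − 19)(264) = 8712.

Total surplus = 20328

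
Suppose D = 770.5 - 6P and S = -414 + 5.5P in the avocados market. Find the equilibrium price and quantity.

Set D = S: 770.5 - 6P = -414 + 5.5P.
1184.5 = 11.5P, so P* = 103.
Q* = 770.5 − 6(103) = 152.5.

P* = 103, Q* = 152.5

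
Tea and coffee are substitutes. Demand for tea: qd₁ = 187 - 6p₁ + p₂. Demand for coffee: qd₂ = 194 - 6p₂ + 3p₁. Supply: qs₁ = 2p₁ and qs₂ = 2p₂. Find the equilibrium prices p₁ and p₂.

Market 1: 187 - 6p₁ + p₂ = 2p₁ → 8p₁ - p₂ = 187.
Market 2: 8p₂ - 3p₁ = 194.
Eliminating p₂: 8×(1) + 1×(2) gives 61p₁ = 1690, so p₁ = 1690/61.
Back-substitute into (2): p₂ = (194 + 3×1690/61) / 8 = 2113/61.

p₁ = 1690/61, p₂ = 2113/61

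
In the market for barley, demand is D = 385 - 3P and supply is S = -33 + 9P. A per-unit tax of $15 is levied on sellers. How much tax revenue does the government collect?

Tax revenue = 3701.25

Pre-tax equilibrium: P* = 209/6, Q* = 280.5.
Tax on sellers shifts supply to S = -33 + 9(P − 15) = -168 + 9P.
385 - 3P = -168 + 9P gives buyer price Pb = 553/12; sellers receive Ps = 553/12 − 15 = 373/12.
New quantity: Q = 385 − 3(553/12) = 246.75.
Revenue = 15 × 246.75 = 3701.25.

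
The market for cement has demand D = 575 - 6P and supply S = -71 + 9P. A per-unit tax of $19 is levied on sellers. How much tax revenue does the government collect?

Pre-tax equilibrium: P* = 646/15, Q* = 316.6.
Tax on sellers shifts supply to S = -71 + 9(P − 19) = -242 + 9P.
575 - 6P = -242 + 9P gives buyer price Pb = 817/15; sellers receive Ps = 817/15 − 19 = 532/15.
New quantity: Q = 575 − 6(817/15) = 248.2.
Revenue = 19 × 248.2 = 4715.8.

Tax revenue = 4715.8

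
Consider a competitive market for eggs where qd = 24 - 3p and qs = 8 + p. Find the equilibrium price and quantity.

p* = 4, q* = 12

Set qd = qs: 24 - 3p = 8 + p.
16 = 4p, so p* = 4.
q* = 24 − 3(4) = 12.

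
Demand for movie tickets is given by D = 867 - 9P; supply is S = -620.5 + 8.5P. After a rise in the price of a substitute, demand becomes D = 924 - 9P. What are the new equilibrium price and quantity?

P' = 3089/35, Q' = 4539/35

Original equilibrium: P* = 85, Q* = 102.
New equilibrium: 924 - 9P = -620.5 + 8.5P, so 1544.5 = 17.5P and P' = 3089/35; Q' = 924 − 9(3089/35) = 4539/35.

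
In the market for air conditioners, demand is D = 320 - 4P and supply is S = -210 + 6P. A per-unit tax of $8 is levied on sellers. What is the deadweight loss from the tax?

Pre-tax equilibrium: P* = 53, Q* = 108.
Tax on sellers shifts supply to S = -210 + 6(P − 8) = -258 + 6P.
320 - 4P = -258 + 6P gives buyer price Pb = 57.8; sellers receive Ps = 57.8 − 8 = 49.8.
New quantity: Q = 320 − 4(57.8) = 88.8.
DWL = ½ × 8 × (108 − 88.8) = 76.8.

Deadweight loss = 76.8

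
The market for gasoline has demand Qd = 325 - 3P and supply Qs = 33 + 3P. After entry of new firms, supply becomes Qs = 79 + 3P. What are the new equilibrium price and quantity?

Original equilibrium: P* = 146/3, Q* = 179.
New equilibrium: 325 - 3P = 79 + 3P, so 246 = 6P and P' = 41; Q' = 325 − 3(41) = 202.

P' = 41, Q' = 202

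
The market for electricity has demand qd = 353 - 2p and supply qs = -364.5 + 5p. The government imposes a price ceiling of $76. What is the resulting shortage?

Shortage = 185.5

Equilibrium price would be p* = 102.5, so the ceiling at 76 binds.
At p = 76: qd = 353 − 2(76) = 201, qs = -364.5 + 5(76) = 15.5.
Shortage = 201 − 15.5 = 185.5.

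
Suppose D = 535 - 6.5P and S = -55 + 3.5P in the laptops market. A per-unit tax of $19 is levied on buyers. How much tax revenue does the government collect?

Tax revenue = 2057.225

Pre-tax equilibrium: P* = 59, Q* = 151.5.
Tax on buyers shifts demand to D = 535 − 6.5(P + 19) = 411.5 - 6.5P.
411.5 - 6.5P = -55 + 3.5P gives seller price Ps = 46.65; buyers pay Pb = 46.65 + 19 = 65.65.
New quantity: Q = 535 − 6.5(65.65) = 108.275.
Revenue = 19 × 108.275 = 2057.225.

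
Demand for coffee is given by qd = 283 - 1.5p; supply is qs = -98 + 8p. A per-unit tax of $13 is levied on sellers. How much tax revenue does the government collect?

Pre-tax equilibrium: p* = 762/19, q* = 4234/19.
Tax on sellers shifts supply to qs = -98 + 8(p − 13) = -202 + 8p.
283 - 1.5p = -202 + 8p gives buyer price pb = 970/19; sellers receive ps = 970/19 − 13 = 723/19.
New quantity: q = 283 − 1.5(970/19) = 3922/19.
Revenue = 13 × 3922/19 = 50986/19.

Tax revenue = 50986/19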